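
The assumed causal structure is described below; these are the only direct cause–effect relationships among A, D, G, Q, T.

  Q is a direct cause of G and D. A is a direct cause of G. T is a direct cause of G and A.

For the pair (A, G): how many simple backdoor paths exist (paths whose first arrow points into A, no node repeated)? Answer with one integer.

A backdoor path from A to G is any simple undirected path whose first edge points into A (i.e. leaves A via a parent).
Parents of A: {T}.
Enumerating:
  P1: A <- T -> G
That exhausts the simple backdoor paths. Count: 1.

1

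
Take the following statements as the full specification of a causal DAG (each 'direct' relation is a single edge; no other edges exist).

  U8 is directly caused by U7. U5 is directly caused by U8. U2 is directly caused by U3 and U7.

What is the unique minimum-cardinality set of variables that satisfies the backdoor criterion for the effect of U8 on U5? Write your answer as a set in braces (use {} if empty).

Variables eligible for adjustment (non-descendants of U8, excluding U8 and U5): {U2, U3, U7}.
Backdoor paths from U8 to U5:
  (none)
With no backdoor paths the empty set already satisfies the criterion, and it is trivially minimal.

{}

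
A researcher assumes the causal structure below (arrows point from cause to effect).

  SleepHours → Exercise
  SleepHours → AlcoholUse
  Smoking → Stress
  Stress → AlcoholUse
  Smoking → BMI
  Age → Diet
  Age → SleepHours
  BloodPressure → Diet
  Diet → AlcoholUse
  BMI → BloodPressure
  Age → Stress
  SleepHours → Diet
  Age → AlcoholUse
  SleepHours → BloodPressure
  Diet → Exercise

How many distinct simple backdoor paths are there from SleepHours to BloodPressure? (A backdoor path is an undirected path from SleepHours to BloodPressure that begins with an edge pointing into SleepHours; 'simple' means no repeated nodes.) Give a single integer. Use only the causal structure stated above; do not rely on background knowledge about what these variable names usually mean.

A backdoor path from SleepHours to BloodPressure is any simple undirected path whose first edge points into SleepHours (i.e. leaves SleepHours via a parent).
Parents of SleepHours: {Age}.
Enumerating:
  P1: SleepHours <- Age -> Stress <- Smoking -> BMI -> BloodPressure
  P2: SleepHours <- Age -> Stress -> AlcoholUse <- Diet <- BloodPressure
  P3: SleepHours <- Age -> Diet <- BloodPressure
  P4: SleepHours <- Age -> Diet -> AlcoholUse <- Stress <- Smoking -> BMI -> BloodPressure
  P5: SleepHours <- Age -> AlcoholUse <- Stress <- Smoking -> BMI -> BloodPressure
  P6: SleepHours <- Age -> AlcoholUse <- Diet <- BloodPressure
That exhausts the simple backdoor paths. Count: 6.

6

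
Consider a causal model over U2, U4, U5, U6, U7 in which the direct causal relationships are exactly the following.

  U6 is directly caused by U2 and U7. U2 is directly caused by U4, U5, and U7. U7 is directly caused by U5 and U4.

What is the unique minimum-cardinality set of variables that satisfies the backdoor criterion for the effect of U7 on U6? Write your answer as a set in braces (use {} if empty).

{U4, U5}

Variables eligible for adjustment (non-descendants of U7, excluding U7 and U6): {U4, U5}.
Backdoor paths from U7 to U6:
  P1: U7 <- U5 -> U2 -> U6
  P2: U7 <- U4 -> U2 -> U6
The empty set is not sufficient: P1 (U7 <- U5 -> U2 -> U6) has no collider blocking it and no conditioned non-collider, so it is open.
Try {U4, U5}:
  P1: blocked at fork node U5 ∈ conditioning set.
  P2: blocked at fork node U4 ∈ conditioning set.
{U4, U5} contains no descendant of U7 and blocks every backdoor path.
Every element of {U4, U5} is needed (dropping U4 leaves P2 open; dropping U5 leaves P1 open), so no proper subset is valid.
Among all size-2 subsets of the eligible variables, only {U4, U5} blocks every backdoor path, so it is the unique smallest valid adjustment set.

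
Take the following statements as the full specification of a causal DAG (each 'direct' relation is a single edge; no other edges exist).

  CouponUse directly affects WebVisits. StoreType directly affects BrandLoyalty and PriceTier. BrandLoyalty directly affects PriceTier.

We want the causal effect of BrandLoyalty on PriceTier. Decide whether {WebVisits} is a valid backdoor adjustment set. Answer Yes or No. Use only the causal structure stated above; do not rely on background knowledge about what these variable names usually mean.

Backdoor paths from BrandLoyalty to PriceTier (paths whose first edge points into BrandLoyalty):
  P1: BrandLoyalty <- StoreType -> PriceTier
Condition 1 (no descendant of BrandLoyalty in the set): holds — descendants of BrandLoyalty are {PriceTier}; none are in {WebVisits}.
Condition 2 (every backdoor path blocked by {WebVisits}):
  P1: open — no interior node is in the conditioning set.
{WebVisits} does not satisfy the backdoor criterion.

No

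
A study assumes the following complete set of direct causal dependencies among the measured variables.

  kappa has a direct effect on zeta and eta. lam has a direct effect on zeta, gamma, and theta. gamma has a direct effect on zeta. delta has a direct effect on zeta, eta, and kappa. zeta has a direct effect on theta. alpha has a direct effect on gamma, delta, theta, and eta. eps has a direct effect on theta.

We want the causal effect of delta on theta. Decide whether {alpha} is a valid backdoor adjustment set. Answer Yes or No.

Backdoor paths from delta to theta (paths whose first edge points into delta):
  P1: delta <- alpha -> eta <- kappa -> zeta <- lam -> theta
  P2: delta <- alpha -> eta <- kappa -> zeta <- gamma <- lam -> theta
  P3: delta <- alpha -> eta <- kappa -> zeta -> theta
  P4: delta <- alpha -> gamma <- lam -> zeta -> theta
  P5: delta <- alpha -> gamma <- lam -> theta
  P6: delta <- alpha -> gamma -> zeta <- lam -> theta
  P7: delta <- alpha -> gamma -> zeta -> theta
  P8: delta <- alpha -> theta
Condition 1 (no descendant of delta in the set): holds — descendants of delta are {eta, kappa, theta, zeta}; none are in {alpha}.
Condition 2 (every backdoor path blocked by {alpha}):
  P1: blocked at fork node alpha ∈ conditioning set.
  P2: blocked at fork node alpha ∈ conditioning set.
  P3: blocked at fork node alpha ∈ conditioning set.
  P4: blocked at fork node alpha ∈ conditioning set.
  P5: blocked at fork node alpha ∈ conditioning set.
  P6: blocked at fork node alpha ∈ conditioning set.
  P7: blocked at fork node alpha ∈ conditioning set.
  P8: blocked at fork node alpha ∈ conditioning set.
{alpha} satisfies the backdoor criterion.

Yes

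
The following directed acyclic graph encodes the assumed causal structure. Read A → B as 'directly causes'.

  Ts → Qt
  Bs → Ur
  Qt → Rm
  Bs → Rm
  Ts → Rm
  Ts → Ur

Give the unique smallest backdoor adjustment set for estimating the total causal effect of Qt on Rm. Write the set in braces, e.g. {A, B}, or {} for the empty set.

{Ts}

Variables eligible for adjustment (non-descendants of Qt, excluding Qt and Rm): {Bs, Ts, Ur}.
Backdoor paths from Qt to Rm:
  P1: Qt <- Ts -> Ur <- Bs -> Rm
  P2: Qt <- Ts -> Rm
The empty set is not sufficient: P2 (Qt <- Ts -> Rm) has no collider blocking it and no conditioned non-collider, so it is open.
Try {Ts}:
  P1: blocked at fork node Ts ∈ conditioning set.
  P2: blocked at fork node Ts ∈ conditioning set.
{Ts} contains no descendant of Qt and blocks every backdoor path.
No other singleton works — e.g. {Bs} leaves P2 open — so {Ts} is the unique smallest valid adjustment set.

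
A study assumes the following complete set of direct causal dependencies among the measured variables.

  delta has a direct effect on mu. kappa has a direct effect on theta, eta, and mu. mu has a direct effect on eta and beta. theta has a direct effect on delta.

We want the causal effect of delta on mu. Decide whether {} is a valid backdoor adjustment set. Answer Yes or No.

Backdoor paths from delta to mu (paths whose first edge points into delta):
  P1: delta <- theta <- kappa -> mu
  P2: delta <- theta <- kappa -> eta <- mu
Condition 1 (no descendant of delta in the set): holds — descendants of delta are {beta, eta, mu}; none are in {}.
Condition 2 (every backdoor path blocked by {}):
  P1: open — no interior node is in the conditioning set.
  P2: blocked at collider eta (neither it nor any descendant is in the conditioning set).
{} does not satisfy the backdoor criterion.

No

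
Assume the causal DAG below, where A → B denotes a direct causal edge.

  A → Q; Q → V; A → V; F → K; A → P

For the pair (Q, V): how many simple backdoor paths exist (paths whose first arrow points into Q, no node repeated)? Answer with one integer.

A backdoor path from Q to V is any simple undirected path whose first edge points into Q (i.e. leaves Q via a parent).
Parents of Q: {A}.
Enumerating:
  P1: Q <- A -> V
That exhausts the simple backdoor paths. Count: 1.

1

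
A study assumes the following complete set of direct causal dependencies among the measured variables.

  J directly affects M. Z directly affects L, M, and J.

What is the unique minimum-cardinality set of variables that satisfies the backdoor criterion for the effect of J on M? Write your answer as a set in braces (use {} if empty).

{Z}

Variables eligible for adjustment (non-descendants of J, excluding J and M): {L, Z}.
Backdoor paths from J to M:
  P1: J <- Z -> M
The empty set is not sufficient: P1 (J <- Z -> M) has no collider blocking it and no conditioned non-collider, so it is open.
Try {Z}:
  P1: blocked at fork node Z ∈ conditioning set.
{Z} contains no descendant of J and blocks every backdoor path.
No other singleton works — e.g. {L} leaves P1 open — so {Z} is the unique smallest valid adjustment set.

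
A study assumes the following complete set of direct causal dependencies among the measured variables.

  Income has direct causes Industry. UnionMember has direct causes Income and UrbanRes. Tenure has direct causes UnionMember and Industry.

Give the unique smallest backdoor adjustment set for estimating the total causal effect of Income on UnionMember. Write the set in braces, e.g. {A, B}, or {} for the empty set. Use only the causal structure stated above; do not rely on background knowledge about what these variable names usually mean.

{}

Variables eligible for adjustment (non-descendants of Income, excluding Income and UnionMember): {Industry, UrbanRes}.
Backdoor paths from Income to UnionMember:
  P1: Income <- Industry -> Tenure <- UnionMember
Each backdoor path contains an unconditioned collider, so every path is already blocked with the empty conditioning set:
  P1: blocked at collider Tenure (neither it nor any descendant is in the conditioning set).
The empty set is therefore the unique smallest valid set.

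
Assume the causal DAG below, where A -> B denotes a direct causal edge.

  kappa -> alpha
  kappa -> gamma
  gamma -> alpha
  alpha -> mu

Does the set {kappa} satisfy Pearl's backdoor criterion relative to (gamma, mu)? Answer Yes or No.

Backdoor paths from gamma to mu (paths whose first edge points into gamma):
  P1: gamma <- kappa -> alpha -> mu
Condition 1 (no descendant of gamma in the set): holds — descendants of gamma are {alpha, mu}; none are in {kappa}.
Condition 2 (every backdoor path blocked by {kappa}):
  P1: blocked at fork node kappa ∈ conditioning set.
{kappa} satisfies the backdoor criterion.

Yes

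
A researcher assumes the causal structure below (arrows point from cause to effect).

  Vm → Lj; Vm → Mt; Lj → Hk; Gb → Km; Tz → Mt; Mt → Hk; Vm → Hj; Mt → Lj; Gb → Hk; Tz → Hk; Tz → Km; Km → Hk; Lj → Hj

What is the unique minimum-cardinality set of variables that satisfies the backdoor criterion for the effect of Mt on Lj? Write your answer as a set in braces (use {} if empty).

{Vm}

Variables eligible for adjustment (non-descendants of Mt, excluding Mt and Lj): {Gb, Km, Tz, Vm}.
Backdoor paths from Mt to Lj:
  P1: Mt <- Vm -> Lj
  P2: Mt <- Vm -> Hj <- Lj
  P3: Mt <- Tz -> Km <- Gb -> Hk <- Lj
  P4: Mt <- Tz -> Km -> Hk <- Lj
  P5: Mt <- Tz -> Hk <- Lj
The empty set is not sufficient: P1 (Mt <- Vm -> Lj) has no collider blocking it and no conditioned non-collider, so it is open.
Try {Vm}:
  P1: blocked at fork node Vm ∈ conditioning set.
  P2: blocked at fork node Vm ∈ conditioning set.
  P3: blocked at collider Km (neither it nor any descendant is in the conditioning set).
  P4: blocked at collider Hk (neither it nor any descendant is in the conditioning set).
  P5: blocked at collider Hk (neither it nor any descendant is in the conditioning set).
{Vm} contains no descendant of Mt and blocks every backdoor path.
No other singleton works — e.g. {Gb} leaves P1 open — so {Vm} is the unique smallest valid adjustment set.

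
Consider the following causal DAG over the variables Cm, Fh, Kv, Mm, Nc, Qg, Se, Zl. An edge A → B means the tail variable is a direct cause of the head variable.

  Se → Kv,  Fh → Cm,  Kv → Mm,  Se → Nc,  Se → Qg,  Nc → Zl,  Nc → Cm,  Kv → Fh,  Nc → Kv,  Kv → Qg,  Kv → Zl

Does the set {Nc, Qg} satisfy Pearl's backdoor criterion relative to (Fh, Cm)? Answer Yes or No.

Yes

Backdoor paths from Fh to Cm (paths whose first edge points into Fh):
  P1: Fh <- Kv <- Se -> Nc -> Cm
  P2: Fh <- Kv <- Nc -> Cm
  P3: Fh <- Kv -> Zl <- Nc -> Cm
  P4: Fh <- Kv -> Qg <- Se -> Nc -> Cm
Condition 1 (no descendant of Fh in the set): holds — descendants of Fh are {Cm}; none are in {Nc, Qg}.
Condition 2 (every backdoor path blocked by {Nc, Qg}):
  P1: blocked at chain node Nc ∈ conditioning set.
  P2: blocked at fork node Nc ∈ conditioning set.
  P3: blocked at collider Zl (neither it nor any descendant is in the conditioning set).
  P4: blocked at chain node Nc ∈ conditioning set.
{Nc, Qg} satisfies the backdoor criterion.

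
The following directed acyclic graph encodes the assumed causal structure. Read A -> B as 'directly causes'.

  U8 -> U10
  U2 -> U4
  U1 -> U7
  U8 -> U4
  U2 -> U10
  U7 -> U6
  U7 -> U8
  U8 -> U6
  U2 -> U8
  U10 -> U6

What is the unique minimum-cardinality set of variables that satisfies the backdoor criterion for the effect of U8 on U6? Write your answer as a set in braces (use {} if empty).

{U2, U7}

Variables eligible for adjustment (non-descendants of U8, excluding U8 and U6): {U1, U2, U7}.
Backdoor paths from U8 to U6:
  P1: U8 <- U2 -> U10 -> U6
  P2: U8 <- U7 -> U6
The empty set is not sufficient: P1 (U8 <- U2 -> U10 -> U6) has no collider blocking it and no conditioned non-collider, so it is open.
Try {U2, U7}:
  P1: blocked at fork node U2 ∈ conditioning set.
  P2: blocked at fork node U7 ∈ conditioning set.
{U2, U7} contains no descendant of U8 and blocks every backdoor path.
Every element of {U2, U7} is needed (dropping U2 leaves P1 open; dropping U7 leaves P2 open), so no proper subset is valid.
Among all size-2 subsets of the eligible variables, only {U2, U7} blocks every backdoor path, so it is the unique smallest valid adjustment set.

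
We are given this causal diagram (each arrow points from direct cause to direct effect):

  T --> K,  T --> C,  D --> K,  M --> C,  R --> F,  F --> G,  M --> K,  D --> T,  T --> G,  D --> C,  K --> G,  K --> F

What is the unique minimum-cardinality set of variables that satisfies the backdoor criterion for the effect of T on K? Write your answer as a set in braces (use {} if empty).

Variables eligible for adjustment (non-descendants of T, excluding T and K): {D, M, R}.
Backdoor paths from T to K:
  P1: T <- D -> K
  P2: T <- D -> C <- M -> K
The empty set is not sufficient: P1 (T <- D -> K) has no collider blocking it and no conditioned non-collider, so it is open.
Try {D}:
  P1: blocked at fork node D ∈ conditioning set.
  P2: blocked at fork node D ∈ conditioning set.
{D} contains no descendant of T and blocks every backdoor path.
No other singleton works — e.g. {R} leaves P1 open — so {D} is the unique smallest valid adjustment set.

{D}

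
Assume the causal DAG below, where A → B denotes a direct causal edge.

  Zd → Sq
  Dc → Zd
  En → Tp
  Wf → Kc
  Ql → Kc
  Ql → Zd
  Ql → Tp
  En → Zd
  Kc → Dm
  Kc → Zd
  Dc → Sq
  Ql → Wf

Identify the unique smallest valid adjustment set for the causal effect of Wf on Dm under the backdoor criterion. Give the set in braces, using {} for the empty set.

{Ql}

Variables eligible for adjustment (non-descendants of Wf, excluding Wf and Dm): {Dc, En, Ql, Tp}.
Backdoor paths from Wf to Dm:
  P1: Wf <- Ql -> Kc -> Dm
  P2: Wf <- Ql -> Tp <- En -> Zd <- Kc -> Dm
  P3: Wf <- Ql -> Zd <- Kc -> Dm
The empty set is not sufficient: P1 (Wf <- Ql -> Kc -> Dm) has no collider blocking it and no conditioned non-collider, so it is open.
Try {Ql}:
  P1: blocked at fork node Ql ∈ conditioning set.
  P2: blocked at fork node Ql ∈ conditioning set.
  P3: blocked at fork node Ql ∈ conditioning set.
{Ql} contains no descendant of Wf and blocks every backdoor path.
No other singleton works — e.g. {En} leaves P1 open — so {Ql} is the unique smallest valid adjustment set.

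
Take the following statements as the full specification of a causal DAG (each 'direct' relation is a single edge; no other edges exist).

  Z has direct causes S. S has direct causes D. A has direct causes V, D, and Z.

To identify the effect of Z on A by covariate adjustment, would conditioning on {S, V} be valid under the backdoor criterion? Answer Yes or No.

Yes

Backdoor paths from Z to A (paths whose first edge points into Z):
  P1: Z <- S <- D -> A
Condition 1 (no descendant of Z in the set): holds — descendants of Z are {A}; none are in {S, V}.
Condition 2 (every backdoor path blocked by {S, V}):
  P1: blocked at chain node S ∈ conditioning set.
{S, V} satisfies the backdoor criterion.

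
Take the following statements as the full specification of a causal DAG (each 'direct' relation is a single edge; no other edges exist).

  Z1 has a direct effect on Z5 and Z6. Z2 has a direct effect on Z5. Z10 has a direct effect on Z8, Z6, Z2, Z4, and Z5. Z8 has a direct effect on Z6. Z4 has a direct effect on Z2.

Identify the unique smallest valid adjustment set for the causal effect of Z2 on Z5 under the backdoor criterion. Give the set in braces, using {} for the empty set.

Variables eligible for adjustment (non-descendants of Z2, excluding Z2 and Z5): {Z1, Z10, Z4, Z6, Z8}.
Backdoor paths from Z2 to Z5:
  P1: Z2 <- Z10 -> Z8 -> Z6 <- Z1 -> Z5
  P2: Z2 <- Z10 -> Z6 <- Z1 -> Z5
  P3: Z2 <- Z10 -> Z5
  P4: Z2 <- Z4 <- Z10 -> Z8 -> Z6 <- Z1 -> Z5
  P5: Z2 <- Z4 <- Z10 -> Z6 <- Z1 -> Z5
  P6: Z2 <- Z4 <- Z10 -> Z5
The empty set is not sufficient: P3 (Z2 <- Z10 -> Z5) has no collider blocking it and no conditioned non-collider, so it is open.
Try {Z10}:
  P1: blocked at fork node Z10 ∈ conditioning set.
  P2: blocked at fork node Z10 ∈ conditioning set.
  P3: blocked at fork node Z10 ∈ conditioning set.
  P4: blocked at fork node Z10 ∈ conditioning set.
  P5: blocked at fork node Z10 ∈ conditioning set.
  P6: blocked at fork node Z10 ∈ conditioning set.
{Z10} contains no descendant of Z2 and blocks every backdoor path.
No other singleton works — e.g. {Z1} leaves P3 open — so {Z10} is the unique smallest valid adjustment set.

{Z10}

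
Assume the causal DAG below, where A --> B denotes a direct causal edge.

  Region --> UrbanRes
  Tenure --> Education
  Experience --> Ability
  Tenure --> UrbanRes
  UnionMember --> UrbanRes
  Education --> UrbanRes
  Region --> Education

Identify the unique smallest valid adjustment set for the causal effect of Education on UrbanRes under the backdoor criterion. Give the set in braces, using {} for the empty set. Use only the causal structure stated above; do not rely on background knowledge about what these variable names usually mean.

Variables eligible for adjustment (non-descendants of Education, excluding Education and UrbanRes): {Ability, Experience, Region, Tenure, UnionMember}.
Backdoor paths from Education to UrbanRes:
  P1: Education <- Tenure -> UrbanRes
  P2: Education <- Region -> UrbanRes
The empty set is not sufficient: P1 (Education <- Tenure -> UrbanRes) has no collider blocking it and no conditioned non-collider, so it is open.
Try {Region, Tenure}:
  P1: blocked at fork node Tenure ∈ conditioning set.
  P2: blocked at fork node Region ∈ conditioning set.
{Region, Tenure} contains no descendant of Education and blocks every backdoor path.
Every element of {Region, Tenure} is needed (dropping Region leaves P2 open; dropping Tenure leaves P1 open), so no proper subset is valid.
Among all size-2 subsets of the eligible variables, only {Region, Tenure} blocks every backdoor path, so it is the unique smallest valid adjustment set.

{Region, Tenure}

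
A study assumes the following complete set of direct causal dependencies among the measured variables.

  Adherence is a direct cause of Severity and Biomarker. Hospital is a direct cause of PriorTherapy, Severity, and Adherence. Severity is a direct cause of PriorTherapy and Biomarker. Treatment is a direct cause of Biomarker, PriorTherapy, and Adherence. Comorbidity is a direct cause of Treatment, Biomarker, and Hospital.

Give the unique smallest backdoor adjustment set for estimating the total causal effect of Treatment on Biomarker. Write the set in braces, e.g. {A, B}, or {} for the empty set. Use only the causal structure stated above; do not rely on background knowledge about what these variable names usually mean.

Variables eligible for adjustment (non-descendants of Treatment, excluding Treatment and Biomarker): {Comorbidity, Hospital}.
Backdoor paths from Treatment to Biomarker:
  P1: Treatment <- Comorbidity -> Hospital -> Adherence -> Severity -> Biomarker
  P2: Treatment <- Comorbidity -> Hospital -> Adherence -> Biomarker
  P3: Treatment <- Comorbidity -> Hospital -> Severity <- Adherence -> Biomarker
  P4: Treatment <- Comorbidity -> Hospital -> Severity -> Biomarker
  P5: Treatment <- Comorbidity -> Hospital -> PriorTherapy <- Severity <- Adherence -> Biomarker
  P6: Treatment <- Comorbidity -> Hospital -> PriorTherapy <- Severity -> Biomarker
  P7: Treatment <- Comorbidity -> Biomarker
The empty set is not sufficient: P1 (Treatment <- Comorbidity -> Hospital -> Adherence -> Severity -> Biomarker) has no collider blocking it and no conditioned non-collider, so it is open.
Try {Comorbidity}:
  P1: blocked at fork node Comorbidity ∈ conditioning set.
  P2: blocked at fork node Comorbidity ∈ conditioning set.
  P3: blocked at fork node Comorbidity ∈ conditioning set.
  P4: blocked at fork node Comorbidity ∈ conditioning set.
  P5: blocked at fork node Comorbidity ∈ conditioning set.
  P6: blocked at fork node Comorbidity ∈ conditioning set.
  P7: blocked at fork node Comorbidity ∈ conditioning set.
{Comorbidity} contains no descendant of Treatment and blocks every backdoor path.
No other singleton works — e.g. {Hospital} leaves P7 open — so {Comorbidity} is the unique smallest valid adjustment set.

{Comorbidity}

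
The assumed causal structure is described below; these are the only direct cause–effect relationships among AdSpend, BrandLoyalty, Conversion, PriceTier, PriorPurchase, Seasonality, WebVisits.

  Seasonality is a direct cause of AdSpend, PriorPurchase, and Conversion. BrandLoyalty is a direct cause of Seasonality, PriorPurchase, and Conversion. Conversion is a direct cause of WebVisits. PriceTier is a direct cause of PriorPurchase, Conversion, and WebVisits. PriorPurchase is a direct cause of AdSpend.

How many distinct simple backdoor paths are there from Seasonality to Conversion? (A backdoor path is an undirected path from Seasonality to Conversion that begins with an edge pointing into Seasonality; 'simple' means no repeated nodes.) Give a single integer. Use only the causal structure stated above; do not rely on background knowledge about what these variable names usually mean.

3

A backdoor path from Seasonality to Conversion is any simple undirected path whose first edge points into Seasonality (i.e. leaves Seasonality via a parent).
Parents of Seasonality: {BrandLoyalty}.
Enumerating:
  P1: Seasonality <- BrandLoyalty -> PriorPurchase <- PriceTier -> Conversion
  P2: Seasonality <- BrandLoyalty -> PriorPurchase <- PriceTier -> WebVisits <- Conversion
  P3: Seasonality <- BrandLoyalty -> Conversion
That exhausts the simple backdoor paths. Count: 3.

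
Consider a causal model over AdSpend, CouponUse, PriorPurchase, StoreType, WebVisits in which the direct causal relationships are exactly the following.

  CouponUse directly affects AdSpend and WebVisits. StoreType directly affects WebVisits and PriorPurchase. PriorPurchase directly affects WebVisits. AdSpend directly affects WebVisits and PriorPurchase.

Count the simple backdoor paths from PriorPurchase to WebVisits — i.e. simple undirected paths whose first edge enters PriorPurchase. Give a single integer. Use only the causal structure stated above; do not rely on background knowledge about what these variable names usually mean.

A backdoor path from PriorPurchase to WebVisits is any simple undirected path whose first edge points into PriorPurchase (i.e. leaves PriorPurchase via a parent).
Parents of PriorPurchase: {AdSpend, StoreType}.
Enumerating:
  P1: PriorPurchase <- StoreType -> WebVisits
  P2: PriorPurchase <- AdSpend <- CouponUse -> WebVisits
  P3: PriorPurchase <- AdSpend -> WebVisits
That exhausts the simple backdoor paths. Count: 3.

3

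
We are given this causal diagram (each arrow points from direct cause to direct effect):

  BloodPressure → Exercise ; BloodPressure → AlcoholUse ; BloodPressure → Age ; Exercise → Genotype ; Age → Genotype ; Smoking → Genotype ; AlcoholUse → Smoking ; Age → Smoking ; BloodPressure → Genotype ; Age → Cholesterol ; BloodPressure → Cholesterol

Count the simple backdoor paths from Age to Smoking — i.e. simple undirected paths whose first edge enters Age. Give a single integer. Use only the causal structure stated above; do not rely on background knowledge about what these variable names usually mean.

3

A backdoor path from Age to Smoking is any simple undirected path whose first edge points into Age (i.e. leaves Age via a parent).
Parents of Age: {BloodPressure}.
Enumerating:
  P1: Age <- BloodPressure -> AlcoholUse -> Smoking
  P2: Age <- BloodPressure -> Exercise -> Genotype <- Smoking
  P3: Age <- BloodPressure -> Genotype <- Smoking
That exhausts the simple backdoor paths. Count: 3.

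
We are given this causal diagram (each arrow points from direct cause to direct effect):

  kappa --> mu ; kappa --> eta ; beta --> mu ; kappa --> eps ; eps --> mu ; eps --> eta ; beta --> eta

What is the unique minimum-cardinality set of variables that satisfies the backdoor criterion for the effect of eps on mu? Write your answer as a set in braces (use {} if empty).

{kappa}

Variables eligible for adjustment (non-descendants of eps, excluding eps and mu): {beta, kappa}.
Backdoor paths from eps to mu:
  P1: eps <- kappa -> mu
  P2: eps <- kappa -> eta <- beta -> mu
The empty set is not sufficient: P1 (eps <- kappa -> mu) has no collider blocking it and no conditioned non-collider, so it is open.
Try {kappa}:
  P1: blocked at fork node kappa ∈ conditioning set.
  P2: blocked at fork node kappa ∈ conditioning set.
{kappa} contains no descendant of eps and blocks every backdoor path.
No other singleton works — e.g. {beta} leaves P1 open — so {kappa} is the unique smallest valid adjustment set.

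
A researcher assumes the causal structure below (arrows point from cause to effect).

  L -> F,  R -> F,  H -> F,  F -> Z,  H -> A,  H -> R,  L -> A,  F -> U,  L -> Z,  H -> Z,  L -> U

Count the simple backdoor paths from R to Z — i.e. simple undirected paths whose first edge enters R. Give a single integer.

A backdoor path from R to Z is any simple undirected path whose first edge points into R (i.e. leaves R via a parent).
Parents of R: {H}.
Enumerating:
  P1: R <- H -> F <- L -> Z
  P2: R <- H -> F -> U <- L -> Z
  P3: R <- H -> F -> Z
  P4: R <- H -> A <- L -> F -> Z
  P5: R <- H -> A <- L -> U <- F -> Z
  P6: R <- H -> A <- L -> Z
  P7: R <- H -> Z
That exhausts the simple backdoor paths. Count: 7.

7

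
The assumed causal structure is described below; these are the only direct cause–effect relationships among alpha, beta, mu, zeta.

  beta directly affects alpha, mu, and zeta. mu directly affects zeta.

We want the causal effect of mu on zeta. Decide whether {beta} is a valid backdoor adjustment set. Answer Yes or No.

Backdoor paths from mu to zeta (paths whose first edge points into mu):
  P1: mu <- beta -> zeta
Condition 1 (no descendant of mu in the set): holds — descendants of mu are {zeta}; none are in {beta}.
Condition 2 (every backdoor path blocked by {beta}):
  P1: blocked at fork node beta ∈ conditioning set.
{beta} satisfies the backdoor criterion.

Yes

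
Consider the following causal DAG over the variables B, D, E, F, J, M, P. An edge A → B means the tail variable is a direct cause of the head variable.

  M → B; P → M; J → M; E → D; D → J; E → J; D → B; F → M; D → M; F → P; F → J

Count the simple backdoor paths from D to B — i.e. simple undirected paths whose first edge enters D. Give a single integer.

3

A backdoor path from D to B is any simple undirected path whose first edge points into D (i.e. leaves D via a parent).
Parents of D: {E}.
Enumerating:
  P1: D <- E -> J <- F -> P -> M -> B
  P2: D <- E -> J <- F -> M -> B
  P3: D <- E -> J -> M -> B
That exhausts the simple backdoor paths. Count: 3.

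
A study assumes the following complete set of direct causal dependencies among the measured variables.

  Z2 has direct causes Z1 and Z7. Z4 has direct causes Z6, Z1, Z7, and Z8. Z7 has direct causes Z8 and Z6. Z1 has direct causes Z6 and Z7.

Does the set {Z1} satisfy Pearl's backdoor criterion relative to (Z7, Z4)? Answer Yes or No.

No

Backdoor paths from Z7 to Z4 (paths whose first edge points into Z7):
  P1: Z7 <- Z6 -> Z1 -> Z4
  P2: Z7 <- Z6 -> Z4
  P3: Z7 <- Z8 -> Z4
Condition 1 (no descendant of Z7 in the set): FAILS — Z1 is a descendant of Z7.
Condition 2 (every backdoor path blocked by {Z1}):
  P1: blocked at chain node Z1 ∈ conditioning set.
  P2: open — no interior node is in the conditioning set.
  P3: open — no interior node is in the conditioning set.
{Z1} does not satisfy the backdoor criterion.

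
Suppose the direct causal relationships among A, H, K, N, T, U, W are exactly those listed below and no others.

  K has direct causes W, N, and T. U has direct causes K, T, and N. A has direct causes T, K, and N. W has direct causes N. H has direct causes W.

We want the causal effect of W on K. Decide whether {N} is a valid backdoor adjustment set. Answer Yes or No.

Backdoor paths from W to K (paths whose first edge points into W):
  P1: W <- N -> K
  P2: W <- N -> A <- T -> K
  P3: W <- N -> A <- T -> U <- K
  P4: W <- N -> A <- K
  P5: W <- N -> U <- T -> K
  P6: W <- N -> U <- T -> A <- K
  P7: W <- N -> U <- K
Condition 1 (no descendant of W in the set): holds — descendants of W are {A, H, K, U}; none are in {N}.
Condition 2 (every backdoor path blocked by {N}):
  P1: blocked at fork node N ∈ conditioning set.
  P2: blocked at fork node N ∈ conditioning set.
  P3: blocked at fork node N ∈ conditioning set.
  P4: blocked at fork node N ∈ conditioning set.
  P5: blocked at fork node N ∈ conditioning set.
  P6: blocked at fork node N ∈ conditioning set.
  P7: blocked at fork node N ∈ conditioning set.
{N} satisfies the backdoor criterion.

Yes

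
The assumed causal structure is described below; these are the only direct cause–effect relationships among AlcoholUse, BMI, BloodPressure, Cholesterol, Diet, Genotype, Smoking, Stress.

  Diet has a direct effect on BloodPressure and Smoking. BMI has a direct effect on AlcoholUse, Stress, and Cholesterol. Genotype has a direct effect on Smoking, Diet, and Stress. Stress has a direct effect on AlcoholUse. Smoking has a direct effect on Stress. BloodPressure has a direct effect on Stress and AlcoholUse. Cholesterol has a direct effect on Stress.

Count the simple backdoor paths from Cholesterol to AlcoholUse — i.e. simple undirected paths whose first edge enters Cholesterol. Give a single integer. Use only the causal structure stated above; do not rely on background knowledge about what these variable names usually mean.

7

A backdoor path from Cholesterol to AlcoholUse is any simple undirected path whose first edge points into Cholesterol (i.e. leaves Cholesterol via a parent).
Parents of Cholesterol: {BMI}.
Enumerating:
  P1: Cholesterol <- BMI -> Stress <- Genotype -> Diet -> BloodPressure -> AlcoholUse
  P2: Cholesterol <- BMI -> Stress <- Genotype -> Smoking <- Diet -> BloodPressure -> AlcoholUse
  P3: Cholesterol <- BMI -> Stress <- BloodPressure -> AlcoholUse
  P4: Cholesterol <- BMI -> Stress <- Smoking <- Genotype -> Diet -> BloodPressure -> AlcoholUse
  P5: Cholesterol <- BMI -> Stress <- Smoking <- Diet -> BloodPressure -> AlcoholUse
  P6: Cholesterol <- BMI -> Stress -> AlcoholUse
  P7: Cholesterol <- BMI -> AlcoholUse
That exhausts the simple backdoor paths. Count: 7.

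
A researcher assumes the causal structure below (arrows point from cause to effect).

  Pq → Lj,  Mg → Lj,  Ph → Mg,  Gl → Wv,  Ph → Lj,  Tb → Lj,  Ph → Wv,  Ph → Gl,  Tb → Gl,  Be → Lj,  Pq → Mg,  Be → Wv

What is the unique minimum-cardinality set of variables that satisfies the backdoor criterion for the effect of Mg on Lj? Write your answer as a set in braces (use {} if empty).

Variables eligible for adjustment (non-descendants of Mg, excluding Mg and Lj): {Be, Gl, Ph, Pq, Tb, Wv}.
Backdoor paths from Mg to Lj:
  P1: Mg <- Pq -> Lj
  P2: Mg <- Ph -> Gl <- Tb -> Lj
  P3: Mg <- Ph -> Gl -> Wv <- Be -> Lj
  P4: Mg <- Ph -> Wv <- Be -> Lj
  P5: Mg <- Ph -> Wv <- Gl <- Tb -> Lj
  P6: Mg <- Ph -> Lj
The empty set is not sufficient: P1 (Mg <- Pq -> Lj) has no collider blocking it and no conditioned non-collider, so it is open.
Try {Ph, Pq}:
  P1: blocked at fork node Pq ∈ conditioning set.
  P2: blocked at fork node Ph ∈ conditioning set.
  P3: blocked at fork node Ph ∈ conditioning set.
  P4: blocked at fork node Ph ∈ conditioning set.
  P5: blocked at fork node Ph ∈ conditioning set.
  P6: blocked at fork node Ph ∈ conditioning set.
{Ph, Pq} contains no descendant of Mg and blocks every backdoor path.
Every element of {Ph, Pq} is needed (dropping Ph leaves P6 open; dropping Pq leaves P1 open), so no proper subset is valid.
Among all size-2 subsets of the eligible variables, only {Ph, Pq} blocks every backdoor path, so it is the unique smallest valid adjustment set.

{Ph, Pq}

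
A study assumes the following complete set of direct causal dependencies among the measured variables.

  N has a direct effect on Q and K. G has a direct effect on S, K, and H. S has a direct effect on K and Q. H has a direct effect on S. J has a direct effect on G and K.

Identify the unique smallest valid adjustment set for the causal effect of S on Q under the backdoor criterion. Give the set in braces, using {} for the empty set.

{}

Variables eligible for adjustment (non-descendants of S, excluding S and Q): {G, H, J, N}.
Backdoor paths from S to Q:
  P1: S <- G <- J -> K <- N -> Q
  P2: S <- G -> K <- N -> Q
  P3: S <- H <- G <- J -> K <- N -> Q
  P4: S <- H <- G -> K <- N -> Q
Each backdoor path contains an unconditioned collider, so every path is already blocked with the empty conditioning set:
  P1: blocked at collider K (neither it nor any descendant is in the conditioning set).
  P2: blocked at collider K (neither it nor any descendant is in the conditioning set).
  P3: blocked at collider K (neither it nor any descendant is in the conditioning set).
  P4: blocked at collider K (neither it nor any descendant is in the conditioning set).
The empty set is therefore the unique smallest valid set.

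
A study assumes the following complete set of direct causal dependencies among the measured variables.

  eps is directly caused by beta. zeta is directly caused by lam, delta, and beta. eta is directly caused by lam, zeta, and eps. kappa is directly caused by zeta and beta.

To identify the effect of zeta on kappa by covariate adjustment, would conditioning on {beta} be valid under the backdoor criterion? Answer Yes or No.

Yes

Backdoor paths from zeta to kappa (paths whose first edge points into zeta):
  P1: zeta <- beta -> kappa
  P2: zeta <- lam -> eta <- eps <- beta -> kappa
Condition 1 (no descendant of zeta in the set): holds — descendants of zeta are {eta, kappa}; none are in {beta}.
Condition 2 (every backdoor path blocked by {beta}):
  P1: blocked at fork node beta ∈ conditioning set.
  P2: blocked at collider eta (neither it nor any descendant is in the conditioning set).
{beta} satisfies the backdoor criterion.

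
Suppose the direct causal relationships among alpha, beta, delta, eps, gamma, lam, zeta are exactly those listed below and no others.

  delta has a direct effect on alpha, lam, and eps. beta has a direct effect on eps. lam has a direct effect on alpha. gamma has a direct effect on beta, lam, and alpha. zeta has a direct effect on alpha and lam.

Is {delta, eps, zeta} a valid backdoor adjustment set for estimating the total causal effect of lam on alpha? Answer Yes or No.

No

Backdoor paths from lam to alpha (paths whose first edge points into lam):
  P1: lam <- gamma -> beta -> eps <- delta -> alpha
  P2: lam <- gamma -> alpha
  P3: lam <- zeta -> alpha
  P4: lam <- delta -> eps <- beta <- gamma -> alpha
  P5: lam <- delta -> alpha
Condition 1 (no descendant of lam in the set): holds — descendants of lam are {alpha}; none are in {delta, eps, zeta}.
Condition 2 (every backdoor path blocked by {delta, eps, zeta}):
  P1: blocked at fork node delta ∈ conditioning set.
  P2: open — no interior node is in the conditioning set.
  P3: blocked at fork node zeta ∈ conditioning set.
  P4: blocked at fork node delta ∈ conditioning set.
  P5: blocked at fork node delta ∈ conditioning set.
{delta, eps, zeta} does not satisfy the backdoor criterion.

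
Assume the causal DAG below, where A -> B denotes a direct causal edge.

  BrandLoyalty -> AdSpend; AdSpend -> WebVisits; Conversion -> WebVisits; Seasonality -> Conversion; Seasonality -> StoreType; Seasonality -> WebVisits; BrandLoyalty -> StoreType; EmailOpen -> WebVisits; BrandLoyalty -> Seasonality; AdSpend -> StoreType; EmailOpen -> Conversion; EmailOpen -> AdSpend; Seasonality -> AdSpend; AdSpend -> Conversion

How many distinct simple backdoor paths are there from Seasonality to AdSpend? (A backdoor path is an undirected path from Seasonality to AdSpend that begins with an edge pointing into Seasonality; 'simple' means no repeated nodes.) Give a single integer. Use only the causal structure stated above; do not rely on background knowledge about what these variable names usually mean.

A backdoor path from Seasonality to AdSpend is any simple undirected path whose first edge points into Seasonality (i.e. leaves Seasonality via a parent).
Parents of Seasonality: {BrandLoyalty}.
Enumerating:
  P1: Seasonality <- BrandLoyalty -> AdSpend
  P2: Seasonality <- BrandLoyalty -> StoreType <- AdSpend
That exhausts the simple backdoor paths. Count: 2.

2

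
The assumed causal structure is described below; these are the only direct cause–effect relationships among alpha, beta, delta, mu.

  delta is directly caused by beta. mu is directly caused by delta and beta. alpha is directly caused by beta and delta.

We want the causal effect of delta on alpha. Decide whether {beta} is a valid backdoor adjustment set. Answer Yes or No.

Yes

Backdoor paths from delta to alpha (paths whose first edge points into delta):
  P1: delta <- beta -> alpha
Condition 1 (no descendant of delta in the set): holds — descendants of delta are {alpha, mu}; none are in {beta}.
Condition 2 (every backdoor path blocked by {beta}):
  P1: blocked at fork node beta ∈ conditioning set.
{beta} satisfies the backdoor criterion.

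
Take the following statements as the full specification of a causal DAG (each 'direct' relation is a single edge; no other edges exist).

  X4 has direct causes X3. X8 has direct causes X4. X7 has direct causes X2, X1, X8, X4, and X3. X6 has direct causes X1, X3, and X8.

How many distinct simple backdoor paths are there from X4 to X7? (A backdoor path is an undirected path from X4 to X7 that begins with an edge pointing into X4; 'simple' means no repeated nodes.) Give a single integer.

A backdoor path from X4 to X7 is any simple undirected path whose first edge points into X4 (i.e. leaves X4 via a parent).
Parents of X4: {X3}.
Enumerating:
  P1: X4 <- X3 -> X7
  P2: X4 <- X3 -> X6 <- X1 -> X7
  P3: X4 <- X3 -> X6 <- X8 -> X7
That exhausts the simple backdoor paths. Count: 3.

3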